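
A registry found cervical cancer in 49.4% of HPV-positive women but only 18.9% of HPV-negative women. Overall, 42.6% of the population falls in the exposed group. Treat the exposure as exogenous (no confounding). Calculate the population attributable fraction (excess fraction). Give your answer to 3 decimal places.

PAF ≈ 0.407

p₁ = 0.494, p₀ = 0.189.
Overall risk P(Y=1) = π·p₁ + (1−π)·p₀ = 0.426×0.494 + 0.574×0.189 = 0.31893.
Under exogeneity, PAF = [P(Y=1) − p₀] / P(Y=1).
PAF = (0.31893 − 0.189) / 0.31893 ≈ 0.4074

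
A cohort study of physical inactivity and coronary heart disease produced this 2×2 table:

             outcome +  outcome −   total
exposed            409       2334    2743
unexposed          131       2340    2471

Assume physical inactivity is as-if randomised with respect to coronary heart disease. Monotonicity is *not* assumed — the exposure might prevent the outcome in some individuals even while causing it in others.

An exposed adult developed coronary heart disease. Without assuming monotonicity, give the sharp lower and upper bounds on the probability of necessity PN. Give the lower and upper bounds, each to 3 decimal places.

p₁ = P(outcome | exposed) = 409/2743 = 0.14911
p₀ = P(outcome | unexposed) = 131/2471 = 0.053015
Under exogeneity alone the bounds on PN are max{0,(p₁−p₀)/p₁} ≤ PN ≤ min{1,(1−p₀)/p₁}.
  lower = (p₁ − p₀)/p₁ = 0.096092 / 0.14911 ≈ 0.6444
  upper = min{1, (1 − p₀)/p₁} = 0.94699 / 0.14911 ≈ 6.3511 → capped at 1

0.644 ≤ PN ≤ 1.000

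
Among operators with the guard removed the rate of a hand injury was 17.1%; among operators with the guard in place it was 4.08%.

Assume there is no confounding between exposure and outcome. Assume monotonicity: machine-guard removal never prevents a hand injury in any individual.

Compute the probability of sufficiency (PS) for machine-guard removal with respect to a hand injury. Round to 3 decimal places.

p₁ = 0.171, p₀ = 0.0408.
Under exogeneity and monotonicity, PS = (p₁ − p₀) / (1 − p₀).
PS = (0.171 − 0.0408) / (1 − 0.0408) = 0.1302 / 0.9592 ≈ 0.1357

PS ≈ 0.136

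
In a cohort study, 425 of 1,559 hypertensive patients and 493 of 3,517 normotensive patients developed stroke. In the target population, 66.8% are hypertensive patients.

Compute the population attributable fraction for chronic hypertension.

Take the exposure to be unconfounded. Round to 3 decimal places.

p₁ = P(outcome | exposed) = 425/1559 = 0.27261
p₀ = P(outcome | unexposed) = 493/3517 = 0.14018
Overall risk P(Y=1) = π·p₁ + (1−π)·p₀ = 0.668×0.27261 + 0.332×0.14018 = 0.22864.
Under exogeneity, PAF = [P(Y=1) − p₀] / P(Y=1).
PAF = (0.22864 − 0.14018) / 0.22864 ≈ 0.3869

PAF ≈ 0.387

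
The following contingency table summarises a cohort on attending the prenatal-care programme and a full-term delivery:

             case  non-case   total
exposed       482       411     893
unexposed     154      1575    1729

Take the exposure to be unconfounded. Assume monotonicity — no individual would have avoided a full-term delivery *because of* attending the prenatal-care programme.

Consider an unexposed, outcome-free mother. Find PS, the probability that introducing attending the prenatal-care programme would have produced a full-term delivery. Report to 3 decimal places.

PS ≈ 0.495

p₁ = P(outcome | exposed) = 482/893 = 0.53975
p₀ = P(outcome | unexposed) = 154/1729 = 0.089069
Under exogeneity and monotonicity, PS = (p₁ − p₀) / (1 − p₀).
PS = (0.53975 − 0.089069) / (1 − 0.089069) = 0.45068 / 0.91093 ≈ 0.4948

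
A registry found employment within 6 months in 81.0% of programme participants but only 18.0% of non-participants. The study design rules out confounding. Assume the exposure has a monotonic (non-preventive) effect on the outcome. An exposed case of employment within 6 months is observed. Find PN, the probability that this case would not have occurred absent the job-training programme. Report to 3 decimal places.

p₁ = 0.81, p₀ = 0.18.
Under exogeneity and monotonicity, PN = (p₁ − p₀) / p₁.
PN = (0.81 − 0.18) / 0.81 = 0.63 / 0.81 ≈ 0.7778

PN ≈ 0.778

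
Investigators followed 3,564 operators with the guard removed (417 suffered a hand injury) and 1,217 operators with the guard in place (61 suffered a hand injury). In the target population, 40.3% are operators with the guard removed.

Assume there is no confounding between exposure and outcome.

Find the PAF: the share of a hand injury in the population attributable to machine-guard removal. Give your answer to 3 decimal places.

PAF ≈ 0.350

p₁ = P(outcome | exposed) = 417/3564 = 0.117
p₀ = P(outcome | unexposed) = 61/1217 = 0.050123
Overall risk P(Y=1) = π·p₁ + (1−π)·p₀ = 0.403×0.117 + 0.597×0.050123 = 0.077076.
Under exogeneity, PAF = [P(Y=1) − p₀] / P(Y=1).
PAF = (0.077076 − 0.050123) / 0.077076 ≈ 0.3497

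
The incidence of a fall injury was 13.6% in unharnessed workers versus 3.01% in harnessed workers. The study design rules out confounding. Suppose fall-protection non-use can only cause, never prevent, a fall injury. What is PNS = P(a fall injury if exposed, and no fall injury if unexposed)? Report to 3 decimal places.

p₁ = 0.136, p₀ = 0.0301.
Under exogeneity and monotonicity, PNS = p₁ − p₀.
PNS = 0.136 − 0.0301 = 0.1059

PNS ≈ 0.106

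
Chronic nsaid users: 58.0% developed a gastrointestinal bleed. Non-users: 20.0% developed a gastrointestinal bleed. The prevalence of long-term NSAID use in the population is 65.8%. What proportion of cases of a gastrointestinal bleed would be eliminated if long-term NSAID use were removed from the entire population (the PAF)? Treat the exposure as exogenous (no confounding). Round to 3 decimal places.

p₁ = 0.58, p₀ = 0.2.
Overall risk P(Y=1) = π·p₁ + (1−π)·p₀ = 0.658×0.58 + 0.342×0.2 = 0.45004.
Under exogeneity, PAF = [P(Y=1) − p₀] / P(Y=1).
PAF = (0.45004 − 0.2) / 0.45004 ≈ 0.5556

PAF ≈ 0.556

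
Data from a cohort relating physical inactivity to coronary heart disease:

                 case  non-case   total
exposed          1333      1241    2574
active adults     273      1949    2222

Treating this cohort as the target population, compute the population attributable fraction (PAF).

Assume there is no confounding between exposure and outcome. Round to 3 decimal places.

PAF ≈ 0.633

p₁ = P(outcome | exposed) = 1333/2574 = 0.51787
p₀ = P(outcome | unexposed) = 273/2222 = 0.12286
Exposure prevalence π = 2574/4796 = 0.5367; overall risk P(Y=1) = 0.33486.
Under exogeneity, PAF = [P(Y=1) − p₀]/P(Y=1).
PAF = (0.33486 − 0.12286) / 0.33486 ≈ 0.6331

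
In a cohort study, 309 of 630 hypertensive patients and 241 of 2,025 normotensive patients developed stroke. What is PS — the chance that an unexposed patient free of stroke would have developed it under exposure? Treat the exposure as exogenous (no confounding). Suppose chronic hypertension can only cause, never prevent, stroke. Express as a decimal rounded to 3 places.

PS ≈ 0.422

p₁ = P(outcome | exposed) = 309/630 = 0.49048
p₀ = P(outcome | unexposed) = 241/2025 = 0.11901
Under exogeneity and monotonicity, PS = (p₁ − p₀) / (1 − p₀).
PS = (0.49048 − 0.11901) / (1 − 0.11901) = 0.37146 / 0.88099 ≈ 0.4216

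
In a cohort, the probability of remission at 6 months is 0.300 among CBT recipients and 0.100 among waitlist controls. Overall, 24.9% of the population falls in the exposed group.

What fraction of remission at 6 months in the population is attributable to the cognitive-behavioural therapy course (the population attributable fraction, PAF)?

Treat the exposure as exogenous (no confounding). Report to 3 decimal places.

PAF ≈ 0.332

Let p₁ = 0.3, p₀ = 0.1.
Overall risk P(Y=1) = π·p₁ + (1−π)·p₀ = 0.249×0.3 + 0.751×0.1 = 0.1498.
Under exogeneity, PAF = [P(Y=1) − p₀] / P(Y=1).
PAF = (0.1498 − 0.1) / 0.1498 ≈ 0.3324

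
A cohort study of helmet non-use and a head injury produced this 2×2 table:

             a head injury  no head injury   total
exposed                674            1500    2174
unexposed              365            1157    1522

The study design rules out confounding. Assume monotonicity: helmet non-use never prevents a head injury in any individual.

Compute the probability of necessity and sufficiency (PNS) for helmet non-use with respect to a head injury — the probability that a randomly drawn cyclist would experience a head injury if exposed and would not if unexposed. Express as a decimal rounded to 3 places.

p₁ = P(outcome | exposed) = 674/2174 = 0.31003
p₀ = P(outcome | unexposed) = 365/1522 = 0.23982
Under exogeneity and monotonicity, PNS = p₁ − p₀.
PNS = 0.31003 − 0.23982 = 0.070212

PNS ≈ 0.070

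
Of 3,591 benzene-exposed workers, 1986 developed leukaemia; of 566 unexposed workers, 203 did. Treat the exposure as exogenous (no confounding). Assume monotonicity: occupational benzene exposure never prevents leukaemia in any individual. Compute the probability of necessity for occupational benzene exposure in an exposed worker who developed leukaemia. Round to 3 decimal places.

p₁ = P(outcome | exposed) = 1986/3591 = 0.55305
p₀ = P(outcome | unexposed) = 203/566 = 0.35866
Under exogeneity and monotonicity, PN = (p₁ − p₀) / p₁.
PN = (0.55305 − 0.35866) / 0.55305 = 0.19439 / 0.55305 ≈ 0.3515

PN ≈ 0.351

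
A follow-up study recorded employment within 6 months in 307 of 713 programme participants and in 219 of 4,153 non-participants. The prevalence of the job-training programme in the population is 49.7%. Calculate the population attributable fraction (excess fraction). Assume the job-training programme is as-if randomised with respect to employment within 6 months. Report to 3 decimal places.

PAF ≈ 0.781

p₁ = P(outcome | exposed) = 307/713 = 0.43058
p₀ = P(outcome | unexposed) = 219/4153 = 0.052733
Overall risk P(Y=1) = π·p₁ + (1−π)·p₀ = 0.497×0.43058 + 0.503×0.052733 = 0.24052.
Under exogeneity, PAF = [P(Y=1) − p₀] / P(Y=1).
PAF = (0.24052 − 0.052733) / 0.24052 ≈ 0.7808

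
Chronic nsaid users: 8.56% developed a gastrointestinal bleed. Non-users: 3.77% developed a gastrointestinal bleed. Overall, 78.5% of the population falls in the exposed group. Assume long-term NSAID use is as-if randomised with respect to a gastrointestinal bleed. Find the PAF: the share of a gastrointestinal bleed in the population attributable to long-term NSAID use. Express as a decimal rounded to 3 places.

PAF ≈ 0.499

p₁ = 0.0856, p₀ = 0.0377.
Overall risk P(Y=1) = π·p₁ + (1−π)·p₀ = 0.785×0.0856 + 0.215×0.0377 = 0.075302.
Under exogeneity, PAF = [P(Y=1) − p₀] / P(Y=1).
PAF = (0.075302 − 0.0377) / 0.075302 ≈ 0.4993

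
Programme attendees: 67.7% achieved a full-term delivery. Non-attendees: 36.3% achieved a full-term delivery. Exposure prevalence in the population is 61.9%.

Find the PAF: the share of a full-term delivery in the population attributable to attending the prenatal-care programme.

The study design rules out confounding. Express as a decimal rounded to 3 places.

p₁ = 0.677, p₀ = 0.363.
Overall risk P(Y=1) = π·p₁ + (1−π)·p₀ = 0.619×0.677 + 0.381×0.363 = 0.55737.
Under exogeneity, PAF = [P(Y=1) − p₀] / P(Y=1).
PAF = (0.55737 − 0.363) / 0.55737 ≈ 0.3487

PAF ≈ 0.349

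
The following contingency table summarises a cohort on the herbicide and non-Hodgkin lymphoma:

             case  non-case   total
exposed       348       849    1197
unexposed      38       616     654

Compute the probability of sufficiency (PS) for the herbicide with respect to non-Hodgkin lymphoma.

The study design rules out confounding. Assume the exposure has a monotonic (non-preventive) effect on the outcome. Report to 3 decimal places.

p₁ = P(outcome | exposed) = 348/1197 = 0.29073
p₀ = P(outcome | unexposed) = 38/654 = 0.058104
Under exogeneity and monotonicity, PS = (p₁ − p₀)/(1 − p₀).
PS = (0.29073 − 0.058104) / 0.9419 ≈ 0.2470

PS ≈ 0.247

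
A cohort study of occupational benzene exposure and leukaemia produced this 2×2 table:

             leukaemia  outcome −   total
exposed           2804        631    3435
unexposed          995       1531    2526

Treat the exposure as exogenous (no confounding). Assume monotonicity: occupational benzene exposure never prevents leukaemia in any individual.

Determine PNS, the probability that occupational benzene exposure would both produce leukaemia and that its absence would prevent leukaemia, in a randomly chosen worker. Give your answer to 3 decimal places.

PNS ≈ 0.422

p₁ = P(outcome | exposed) = 2804/3435 = 0.8163
p₀ = P(outcome | unexposed) = 995/2526 = 0.3939
Under exogeneity and monotonicity, PNS = p₁ − p₀.
PNS = 0.8163 − 0.3939 = 0.4224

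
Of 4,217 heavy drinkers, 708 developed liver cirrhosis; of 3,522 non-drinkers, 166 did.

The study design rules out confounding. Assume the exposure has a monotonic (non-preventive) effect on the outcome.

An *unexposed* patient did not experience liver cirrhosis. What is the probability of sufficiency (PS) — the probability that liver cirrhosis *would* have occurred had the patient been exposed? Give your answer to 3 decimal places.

PS ≈ 0.127

p₁ = P(outcome | exposed) = 708/4217 = 0.16789
p₀ = P(outcome | unexposed) = 166/3522 = 0.047132
Under exogeneity and monotonicity, PS = (p₁ − p₀) / (1 − p₀).
PS = (0.16789 − 0.047132) / (1 − 0.047132) = 0.12076 / 0.95287 ≈ 0.1267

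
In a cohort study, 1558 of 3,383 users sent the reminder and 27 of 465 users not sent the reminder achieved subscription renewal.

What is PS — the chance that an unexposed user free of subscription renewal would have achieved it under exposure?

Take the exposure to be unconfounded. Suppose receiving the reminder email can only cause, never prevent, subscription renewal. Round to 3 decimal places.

PS ≈ 0.427

p₁ = P(outcome | exposed) = 1558/3383 = 0.46054
p₀ = P(outcome | unexposed) = 27/465 = 0.058065
Under exogeneity and monotonicity, PS = (p₁ − p₀) / (1 − p₀).
PS = (0.46054 − 0.058065) / (1 − 0.058065) = 0.40247 / 0.94194 ≈ 0.4273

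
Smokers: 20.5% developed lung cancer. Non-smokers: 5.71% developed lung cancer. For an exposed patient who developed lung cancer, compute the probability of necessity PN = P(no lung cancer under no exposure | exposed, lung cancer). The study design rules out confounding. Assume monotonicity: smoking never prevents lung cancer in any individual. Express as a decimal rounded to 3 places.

p₁ = 0.205, p₀ = 0.0571.
Under exogeneity and monotonicity, PN = (p₁ − p₀) / p₁.
PN = (0.205 − 0.0571) / 0.205 = 0.1479 / 0.205 ≈ 0.7215

PN ≈ 0.721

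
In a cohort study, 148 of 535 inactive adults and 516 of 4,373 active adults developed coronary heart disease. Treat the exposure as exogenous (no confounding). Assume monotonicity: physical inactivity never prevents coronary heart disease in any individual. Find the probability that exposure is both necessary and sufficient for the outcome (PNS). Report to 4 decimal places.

p₁ = P(outcome | exposed) = 148/535 = 0.27664
p₀ = P(outcome | unexposed) = 516/4373 = 0.118
Under exogeneity and monotonicity, PNS = p₁ − p₀.
PNS = 0.27664 − 0.118 = 0.15864

PNS ≈ 0.1586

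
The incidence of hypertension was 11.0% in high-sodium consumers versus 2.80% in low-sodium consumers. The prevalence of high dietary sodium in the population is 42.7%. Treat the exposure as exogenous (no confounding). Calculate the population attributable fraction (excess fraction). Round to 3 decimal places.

p₁ = 0.11, p₀ = 0.028.
Overall risk P(Y=1) = π·p₁ + (1−π)·p₀ = 0.427×0.11 + 0.573×0.028 = 0.063014.
Under exogeneity, PAF = [P(Y=1) − p₀] / P(Y=1).
PAF = (0.063014 − 0.028) / 0.063014 ≈ 0.5557

PAF ≈ 0.556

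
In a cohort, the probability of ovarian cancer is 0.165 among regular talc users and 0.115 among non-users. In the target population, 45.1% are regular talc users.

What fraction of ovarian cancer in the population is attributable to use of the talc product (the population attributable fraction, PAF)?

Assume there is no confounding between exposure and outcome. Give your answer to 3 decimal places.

Let p₁ = 0.165, p₀ = 0.115.
Overall risk P(Y=1) = π·p₁ + (1−π)·p₀ = 0.451×0.165 + 0.549×0.115 = 0.13755.
Under exogeneity, PAF = [P(Y=1) − p₀] / P(Y=1).
PAF = (0.13755 − 0.115) / 0.13755 ≈ 0.1639

PAF ≈ 0.164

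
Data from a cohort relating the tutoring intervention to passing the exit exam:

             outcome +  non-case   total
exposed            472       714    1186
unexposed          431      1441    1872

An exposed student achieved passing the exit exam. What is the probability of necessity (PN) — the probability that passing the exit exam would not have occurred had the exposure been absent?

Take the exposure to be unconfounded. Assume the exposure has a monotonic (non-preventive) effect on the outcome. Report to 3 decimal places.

p₁ = P(outcome | exposed) = 472/1186 = 0.39798
p₀ = P(outcome | unexposed) = 431/1872 = 0.23024
Under exogeneity and monotonicity, PN = (p₁ − p₀) / p₁.
PN = (0.39798 − 0.23024) / 0.39798 = 0.16774 / 0.39798 ≈ 0.4215

PN ≈ 0.421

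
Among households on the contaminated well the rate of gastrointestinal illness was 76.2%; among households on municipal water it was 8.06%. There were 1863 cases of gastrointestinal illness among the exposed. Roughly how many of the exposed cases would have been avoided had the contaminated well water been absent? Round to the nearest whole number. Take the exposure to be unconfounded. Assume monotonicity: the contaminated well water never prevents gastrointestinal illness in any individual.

p₁ = 0.762, p₀ = 0.0806.
PN = (p₁ − p₀)/p₁ = (0.762 − 0.0806) / 0.762 ≈ 0.89423.
Attributable cases ≈ PN × (exposed cases) = 0.89423 × 1863 ≈ 1665.94.

about 1666 cases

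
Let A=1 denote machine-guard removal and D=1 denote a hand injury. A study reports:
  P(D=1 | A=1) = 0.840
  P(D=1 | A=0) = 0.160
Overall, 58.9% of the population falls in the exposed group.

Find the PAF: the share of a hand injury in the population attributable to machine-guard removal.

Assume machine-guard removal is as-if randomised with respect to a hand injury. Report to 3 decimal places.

PAF ≈ 0.715

Let p₁ = 0.84, p₀ = 0.16.
Overall risk P(Y=1) = π·p₁ + (1−π)·p₀ = 0.589×0.84 + 0.411×0.16 = 0.56052.
Under exogeneity, PAF = [P(Y=1) − p₀] / P(Y=1).
PAF = (0.56052 − 0.16) / 0.56052 ≈ 0.7146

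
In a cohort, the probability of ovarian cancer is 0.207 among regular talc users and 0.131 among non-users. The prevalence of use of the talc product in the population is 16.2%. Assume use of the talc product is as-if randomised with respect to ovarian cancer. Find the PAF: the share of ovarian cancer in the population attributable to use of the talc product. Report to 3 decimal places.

PAF ≈ 0.086

Let p₁ = 0.207, p₀ = 0.131.
Overall risk P(Y=1) = π·p₁ + (1−π)·p₀ = 0.162×0.207 + 0.838×0.131 = 0.14331.
Under exogeneity, PAF = [P(Y=1) − p₀] / P(Y=1).
PAF = (0.14331 − 0.131) / 0.14331 ≈ 0.0859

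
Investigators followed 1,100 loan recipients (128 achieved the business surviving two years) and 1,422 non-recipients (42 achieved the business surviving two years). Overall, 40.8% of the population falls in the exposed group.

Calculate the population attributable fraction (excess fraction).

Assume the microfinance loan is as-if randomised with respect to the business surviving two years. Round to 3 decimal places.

PAF ≈ 0.545

p₁ = P(outcome | exposed) = 128/1100 = 0.11636
p₀ = P(outcome | unexposed) = 42/1422 = 0.029536
Overall risk P(Y=1) = π·p₁ + (1−π)·p₀ = 0.408×0.11636 + 0.592×0.029536 = 0.064962.
Under exogeneity, PAF = [P(Y=1) − p₀] / P(Y=1).
PAF = (0.064962 − 0.029536) / 0.064962 ≈ 0.5453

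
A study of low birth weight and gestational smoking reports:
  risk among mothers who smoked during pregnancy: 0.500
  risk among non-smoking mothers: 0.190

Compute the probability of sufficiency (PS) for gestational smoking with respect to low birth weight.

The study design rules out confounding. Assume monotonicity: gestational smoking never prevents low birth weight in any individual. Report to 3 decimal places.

PS ≈ 0.383

Let p₁ = 0.5, p₀ = 0.19.
Under exogeneity and monotonicity, PS = (p₁ − p₀) / (1 − p₀).
PS = (0.5 − 0.19) / (1 − 0.19) = 0.31 / 0.81 ≈ 0.3827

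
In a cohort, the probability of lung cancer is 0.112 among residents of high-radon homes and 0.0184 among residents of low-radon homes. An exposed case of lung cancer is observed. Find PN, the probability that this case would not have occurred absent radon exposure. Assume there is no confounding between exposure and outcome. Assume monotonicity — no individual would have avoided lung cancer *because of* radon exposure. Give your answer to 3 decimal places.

PN ≈ 0.836

Let p₁ = 0.112, p₀ = 0.0184.
Under exogeneity and monotonicity, PN = (p₁ − p₀) / p₁.
PN = (0.112 − 0.0184) / 0.112 = 0.0936 / 0.112 ≈ 0.8357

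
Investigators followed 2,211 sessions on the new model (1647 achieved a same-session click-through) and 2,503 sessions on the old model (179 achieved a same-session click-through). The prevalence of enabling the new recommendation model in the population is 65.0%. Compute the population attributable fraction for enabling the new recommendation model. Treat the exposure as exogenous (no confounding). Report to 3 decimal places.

PAF ≈ 0.860

p₁ = P(outcome | exposed) = 1647/2211 = 0.74491
p₀ = P(outcome | unexposed) = 179/2503 = 0.071514
Overall risk P(Y=1) = π·p₁ + (1−π)·p₀ = 0.65×0.74491 + 0.35×0.071514 = 0.50922.
Under exogeneity, PAF = [P(Y=1) − p₀] / P(Y=1).
PAF = (0.50922 − 0.071514) / 0.50922 ≈ 0.8596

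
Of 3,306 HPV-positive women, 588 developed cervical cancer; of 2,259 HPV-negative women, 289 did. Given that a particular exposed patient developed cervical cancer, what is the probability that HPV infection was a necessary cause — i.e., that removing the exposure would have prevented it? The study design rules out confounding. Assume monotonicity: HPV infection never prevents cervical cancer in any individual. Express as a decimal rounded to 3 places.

p₁ = P(outcome | exposed) = 588/3306 = 0.17786
p₀ = P(outcome | unexposed) = 289/2259 = 0.12793
Under exogeneity and monotonicity, PN = (p₁ − p₀) / p₁.
PN = (0.17786 − 0.12793) / 0.17786 = 0.049926 / 0.17786 ≈ 0.2807

PN ≈ 0.281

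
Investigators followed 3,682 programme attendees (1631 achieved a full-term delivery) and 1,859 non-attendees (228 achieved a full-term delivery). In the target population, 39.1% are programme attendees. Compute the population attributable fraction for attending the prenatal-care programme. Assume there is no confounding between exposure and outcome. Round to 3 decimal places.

p₁ = P(outcome | exposed) = 1631/3682 = 0.44297
p₀ = P(outcome | unexposed) = 228/1859 = 0.12265
Overall risk P(Y=1) = π·p₁ + (1−π)·p₀ = 0.391×0.44297 + 0.609×0.12265 = 0.24789.
Under exogeneity, PAF = [P(Y=1) − p₀] / P(Y=1).
PAF = (0.24789 − 0.12265) / 0.24789 ≈ 0.5052

PAF ≈ 0.505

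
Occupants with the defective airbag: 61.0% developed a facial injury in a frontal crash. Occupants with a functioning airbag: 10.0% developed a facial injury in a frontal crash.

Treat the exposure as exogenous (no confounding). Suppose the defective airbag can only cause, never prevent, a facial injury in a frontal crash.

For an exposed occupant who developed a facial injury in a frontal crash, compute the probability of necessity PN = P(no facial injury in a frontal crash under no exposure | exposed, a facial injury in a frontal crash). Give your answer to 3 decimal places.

PN ≈ 0.836

p₁ = 0.61, p₀ = 0.1.
Under exogeneity and monotonicity, PN = (p₁ − p₀) / p₁.
PN = (0.61 − 0.1) / 0.61 = 0.51 / 0.61 ≈ 0.8361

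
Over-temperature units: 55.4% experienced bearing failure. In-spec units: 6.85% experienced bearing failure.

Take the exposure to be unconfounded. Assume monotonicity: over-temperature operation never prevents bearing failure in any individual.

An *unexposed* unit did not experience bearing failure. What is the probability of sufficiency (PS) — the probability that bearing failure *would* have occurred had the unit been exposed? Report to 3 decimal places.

PS ≈ 0.521

p₁ = 0.554, p₀ = 0.0685.
Under exogeneity and monotonicity, PS = (p₁ − p₀) / (1 − p₀).
PS = (0.554 − 0.0685) / (1 − 0.0685) = 0.4855 / 0.9315 ≈ 0.5212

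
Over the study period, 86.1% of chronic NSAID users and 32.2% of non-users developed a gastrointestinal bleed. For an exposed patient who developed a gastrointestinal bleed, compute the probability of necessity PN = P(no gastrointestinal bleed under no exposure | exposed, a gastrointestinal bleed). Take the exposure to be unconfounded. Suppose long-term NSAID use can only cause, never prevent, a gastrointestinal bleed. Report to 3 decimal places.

PN ≈ 0.626

p₁ = 0.861, p₀ = 0.322.
Under exogeneity and monotonicity, PN = (p₁ − p₀) / p₁.
PN = (0.861 − 0.322) / 0.861 = 0.539 / 0.861 ≈ 0.6260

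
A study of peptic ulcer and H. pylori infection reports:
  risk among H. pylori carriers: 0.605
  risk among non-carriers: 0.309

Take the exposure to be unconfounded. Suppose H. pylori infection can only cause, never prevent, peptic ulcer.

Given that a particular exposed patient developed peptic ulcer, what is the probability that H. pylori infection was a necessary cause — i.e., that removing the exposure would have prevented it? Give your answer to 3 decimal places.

PN ≈ 0.489

Let p₁ = 0.605, p₀ = 0.309.
Under exogeneity and monotonicity, PN = (p₁ − p₀) / p₁.
PN = (0.605 − 0.309) / 0.605 = 0.296 / 0.605 ≈ 0.4893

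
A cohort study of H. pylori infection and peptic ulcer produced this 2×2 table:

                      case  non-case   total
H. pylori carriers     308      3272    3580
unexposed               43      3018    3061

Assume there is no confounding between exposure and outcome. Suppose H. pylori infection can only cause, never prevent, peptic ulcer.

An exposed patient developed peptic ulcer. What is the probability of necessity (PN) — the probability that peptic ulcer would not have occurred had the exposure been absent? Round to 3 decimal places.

p₁ = P(outcome | exposed) = 308/3580 = 0.086034
p₀ = P(outcome | unexposed) = 43/3061 = 0.014048
Under exogeneity and monotonicity, PN = (p₁ − p₀) / p₁.
PN = (0.086034 − 0.014048) / 0.086034 = 0.071986 / 0.086034 ≈ 0.8367

PN ≈ 0.837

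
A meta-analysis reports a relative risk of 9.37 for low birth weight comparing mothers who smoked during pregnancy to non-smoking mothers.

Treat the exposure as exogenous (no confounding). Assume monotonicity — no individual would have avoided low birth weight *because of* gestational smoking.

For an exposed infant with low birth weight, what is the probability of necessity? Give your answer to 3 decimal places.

PN ≈ 0.893

Under exogeneity and monotonicity, PN = (RR − 1) / RR = 1 − 1/RR.
PN = (9.37 − 1) / 9.37 = 8.37 / 9.37 ≈ 0.8933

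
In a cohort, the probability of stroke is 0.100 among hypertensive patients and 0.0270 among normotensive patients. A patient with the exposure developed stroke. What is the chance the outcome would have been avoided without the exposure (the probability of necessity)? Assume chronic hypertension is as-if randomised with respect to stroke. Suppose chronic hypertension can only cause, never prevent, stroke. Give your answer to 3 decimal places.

PN ≈ 0.730

Let p₁ = 0.1, p₀ = 0.027.
Under exogeneity and monotonicity, PN = (p₁ − p₀) / p₁.
PN = (0.1 − 0.027) / 0.1 = 0.073 / 0.1 ≈ 0.7300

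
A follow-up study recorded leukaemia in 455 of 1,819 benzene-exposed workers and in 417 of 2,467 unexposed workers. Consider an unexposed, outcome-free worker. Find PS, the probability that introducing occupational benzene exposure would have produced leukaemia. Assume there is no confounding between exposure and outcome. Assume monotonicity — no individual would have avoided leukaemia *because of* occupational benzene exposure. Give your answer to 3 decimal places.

p₁ = P(outcome | exposed) = 455/1819 = 0.25014
p₀ = P(outcome | unexposed) = 417/2467 = 0.16903
Under exogeneity and monotonicity, PS = (p₁ − p₀) / (1 − p₀).
PS = (0.25014 − 0.16903) / (1 − 0.16903) = 0.081106 / 0.83097 ≈ 0.0976

PS ≈ 0.098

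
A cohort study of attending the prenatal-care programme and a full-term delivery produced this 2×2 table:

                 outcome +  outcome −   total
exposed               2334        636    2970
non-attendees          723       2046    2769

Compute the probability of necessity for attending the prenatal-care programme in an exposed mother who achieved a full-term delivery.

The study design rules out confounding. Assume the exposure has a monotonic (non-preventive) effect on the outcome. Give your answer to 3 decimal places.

PN ≈ 0.668

p₁ = P(outcome | exposed) = 2334/2970 = 0.78586
p₀ = P(outcome | unexposed) = 723/2769 = 0.26111
Under exogeneity and monotonicity, PN = (p₁ − p₀) / p₁.
PN = (0.78586 − 0.26111) / 0.78586 = 0.52475 / 0.78586 ≈ 0.6677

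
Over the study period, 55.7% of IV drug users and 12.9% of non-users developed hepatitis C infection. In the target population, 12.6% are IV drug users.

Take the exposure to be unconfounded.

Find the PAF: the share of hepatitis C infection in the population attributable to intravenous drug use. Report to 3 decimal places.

PAF ≈ 0.295

p₁ = 0.557, p₀ = 0.129.
Overall risk P(Y=1) = π·p₁ + (1−π)·p₀ = 0.126×0.557 + 0.874×0.129 = 0.18293.
Under exogeneity, PAF = [P(Y=1) − p₀] / P(Y=1).
PAF = (0.18293 − 0.129) / 0.18293 ≈ 0.2948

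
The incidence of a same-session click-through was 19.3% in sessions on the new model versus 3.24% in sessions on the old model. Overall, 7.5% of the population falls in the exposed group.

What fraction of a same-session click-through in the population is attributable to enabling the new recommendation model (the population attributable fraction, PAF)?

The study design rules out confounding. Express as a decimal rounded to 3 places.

PAF ≈ 0.271

p₁ = 0.193, p₀ = 0.0324.
Overall risk P(Y=1) = π·p₁ + (1−π)·p₀ = 0.075×0.193 + 0.925×0.0324 = 0.044445.
Under exogeneity, PAF = [P(Y=1) − p₀] / P(Y=1).
PAF = (0.044445 − 0.0324) / 0.044445 ≈ 0.2710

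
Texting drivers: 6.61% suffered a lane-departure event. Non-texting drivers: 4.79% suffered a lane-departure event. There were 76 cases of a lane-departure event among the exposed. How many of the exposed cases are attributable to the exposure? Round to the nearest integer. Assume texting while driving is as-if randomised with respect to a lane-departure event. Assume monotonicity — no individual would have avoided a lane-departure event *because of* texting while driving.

about 21 cases

p₁ = 0.0661, p₀ = 0.0479.
PN = (p₁ − p₀)/p₁ = (0.0661 − 0.0479) / 0.0661 ≈ 0.27534.
Attributable cases ≈ PN × (exposed cases) = 0.27534 × 76 ≈ 20.93.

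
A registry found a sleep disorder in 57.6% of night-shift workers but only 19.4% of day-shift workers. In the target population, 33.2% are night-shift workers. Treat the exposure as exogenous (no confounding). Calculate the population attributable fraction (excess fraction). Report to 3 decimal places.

PAF ≈ 0.395

p₁ = 0.576, p₀ = 0.194.
Overall risk P(Y=1) = π·p₁ + (1−π)·p₀ = 0.332×0.576 + 0.668×0.194 = 0.32082.
Under exogeneity, PAF = [P(Y=1) − p₀] / P(Y=1).
PAF = (0.32082 − 0.194) / 0.32082 ≈ 0.3953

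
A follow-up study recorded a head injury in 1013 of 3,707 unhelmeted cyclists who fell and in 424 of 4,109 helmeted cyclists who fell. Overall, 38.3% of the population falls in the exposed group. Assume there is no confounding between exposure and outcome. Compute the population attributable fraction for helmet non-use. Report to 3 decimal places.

p₁ = P(outcome | exposed) = 1013/3707 = 0.27327
p₀ = P(outcome | unexposed) = 424/4109 = 0.10319
Overall risk P(Y=1) = π·p₁ + (1−π)·p₀ = 0.383×0.27327 + 0.617×0.10319 = 0.16833.
Under exogeneity, PAF = [P(Y=1) − p₀] / P(Y=1).
PAF = (0.16833 − 0.10319) / 0.16833 ≈ 0.3870

PAF ≈ 0.387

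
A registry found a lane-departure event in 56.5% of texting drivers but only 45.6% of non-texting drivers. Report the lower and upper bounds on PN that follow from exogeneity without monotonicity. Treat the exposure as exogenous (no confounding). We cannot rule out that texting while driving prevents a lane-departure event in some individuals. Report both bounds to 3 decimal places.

0.193 ≤ PN ≤ 0.963

p₁ = 0.565, p₀ = 0.456.
Under exogeneity alone the bounds on PN are max{0,(p₁−p₀)/p₁} ≤ PN ≤ min{1,(1−p₀)/p₁}.
  lower = (p₁ − p₀)/p₁ = 0.109 / 0.565 ≈ 0.1929
  upper = min{1, (1 − p₀)/p₁} = 0.544 / 0.565 ≈ 0.9628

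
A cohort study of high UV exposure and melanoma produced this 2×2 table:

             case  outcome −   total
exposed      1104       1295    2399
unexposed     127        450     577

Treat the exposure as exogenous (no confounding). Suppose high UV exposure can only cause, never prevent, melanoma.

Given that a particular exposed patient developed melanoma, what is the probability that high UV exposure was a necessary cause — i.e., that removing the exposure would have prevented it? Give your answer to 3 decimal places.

p₁ = P(outcome | exposed) = 1104/2399 = 0.46019
p₀ = P(outcome | unexposed) = 127/577 = 0.2201
Under exogeneity and monotonicity, PN = (p₁ − p₀)/p₁.
PN = (0.46019 − 0.2201) / 0.46019 ≈ 0.5217

PN ≈ 0.522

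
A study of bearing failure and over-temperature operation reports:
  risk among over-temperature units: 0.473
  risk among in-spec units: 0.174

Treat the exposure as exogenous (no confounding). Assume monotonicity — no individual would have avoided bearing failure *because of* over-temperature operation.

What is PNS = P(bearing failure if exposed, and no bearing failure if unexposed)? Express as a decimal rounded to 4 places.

PNS ≈ 0.2990

Let p₁ = 0.473, p₀ = 0.174.
Under exogeneity and monotonicity, PNS = p₁ − p₀.
PNS = 0.473 − 0.174 = 0.299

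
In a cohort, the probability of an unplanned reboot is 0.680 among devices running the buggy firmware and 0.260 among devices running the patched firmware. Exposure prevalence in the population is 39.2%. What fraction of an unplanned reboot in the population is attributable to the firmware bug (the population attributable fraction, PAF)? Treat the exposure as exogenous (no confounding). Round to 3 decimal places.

PAF ≈ 0.388

Let p₁ = 0.68, p₀ = 0.26.
Overall risk P(Y=1) = π·p₁ + (1−π)·p₀ = 0.392×0.68 + 0.608×0.26 = 0.42464.
Under exogeneity, PAF = [P(Y=1) − p₀] / P(Y=1).
PAF = (0.42464 − 0.26) / 0.42464 ≈ 0.3877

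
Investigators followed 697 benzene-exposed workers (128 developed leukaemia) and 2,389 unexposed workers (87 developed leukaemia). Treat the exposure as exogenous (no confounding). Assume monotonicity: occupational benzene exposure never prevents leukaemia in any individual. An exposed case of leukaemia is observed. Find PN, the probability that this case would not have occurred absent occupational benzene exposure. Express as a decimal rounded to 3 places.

PN ≈ 0.802

p₁ = P(outcome | exposed) = 128/697 = 0.18364
p₀ = P(outcome | unexposed) = 87/2389 = 0.036417
Under exogeneity and monotonicity, PN = (p₁ − p₀) / p₁.
PN = (0.18364 − 0.036417) / 0.18364 = 0.14723 / 0.18364 ≈ 0.8017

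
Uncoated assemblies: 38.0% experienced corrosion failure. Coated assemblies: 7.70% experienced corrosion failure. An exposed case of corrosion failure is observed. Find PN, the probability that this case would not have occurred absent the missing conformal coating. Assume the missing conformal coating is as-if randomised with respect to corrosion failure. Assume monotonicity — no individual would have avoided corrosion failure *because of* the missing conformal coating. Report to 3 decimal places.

p₁ = 0.38, p₀ = 0.077.
Under exogeneity and monotonicity, PN = (p₁ − p₀) / p₁.
PN = (0.38 − 0.077) / 0.38 = 0.303 / 0.38 ≈ 0.7974

PN ≈ 0.797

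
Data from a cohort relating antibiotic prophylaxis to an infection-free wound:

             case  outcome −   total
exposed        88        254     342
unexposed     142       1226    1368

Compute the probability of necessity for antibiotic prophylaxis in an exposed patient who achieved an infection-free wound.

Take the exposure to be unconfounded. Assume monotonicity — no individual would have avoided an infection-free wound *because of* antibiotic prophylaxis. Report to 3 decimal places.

PN ≈ 0.597

p₁ = P(outcome | exposed) = 88/342 = 0.25731
p₀ = P(outcome | unexposed) = 142/1368 = 0.1038
Under exogeneity and monotonicity, PN = (p₁ − p₀)/p₁.
PN = (0.25731 − 0.1038) / 0.25731 ≈ 0.5966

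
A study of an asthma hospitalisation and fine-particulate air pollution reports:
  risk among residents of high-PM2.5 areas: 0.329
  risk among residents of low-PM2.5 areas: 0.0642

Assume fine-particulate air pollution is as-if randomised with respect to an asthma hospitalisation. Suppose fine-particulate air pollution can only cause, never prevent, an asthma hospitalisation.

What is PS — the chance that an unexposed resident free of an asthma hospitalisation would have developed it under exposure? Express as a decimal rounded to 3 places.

PS ≈ 0.283

Let p₁ = 0.329, p₀ = 0.0642.
Under exogeneity and monotonicity, PS = (p₁ − p₀) / (1 − p₀).
PS = (0.329 − 0.0642) / (1 − 0.0642) = 0.2648 / 0.9358 ≈ 0.2830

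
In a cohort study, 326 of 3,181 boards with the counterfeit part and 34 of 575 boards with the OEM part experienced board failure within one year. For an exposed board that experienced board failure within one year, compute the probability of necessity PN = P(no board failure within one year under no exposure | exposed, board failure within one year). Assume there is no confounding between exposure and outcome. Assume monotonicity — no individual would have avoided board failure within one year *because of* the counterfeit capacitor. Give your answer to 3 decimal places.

PN ≈ 0.423

p₁ = P(outcome | exposed) = 326/3181 = 0.10248
p₀ = P(outcome | unexposed) = 34/575 = 0.05913
Under exogeneity and monotonicity, PN = (p₁ − p₀) / p₁.
PN = (0.10248 − 0.05913) / 0.10248 = 0.043353 / 0.10248 ≈ 0.4230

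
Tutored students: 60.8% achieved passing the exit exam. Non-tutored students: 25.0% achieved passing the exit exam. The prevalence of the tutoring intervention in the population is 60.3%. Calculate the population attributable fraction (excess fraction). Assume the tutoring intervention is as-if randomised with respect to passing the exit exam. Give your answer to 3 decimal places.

p₁ = 0.608, p₀ = 0.25.
Overall risk P(Y=1) = π·p₁ + (1−π)·p₀ = 0.603×0.608 + 0.397×0.25 = 0.46587.
Under exogeneity, PAF = [P(Y=1) − p₀] / P(Y=1).
PAF = (0.46587 − 0.25) / 0.46587 ≈ 0.4634

PAF ≈ 0.463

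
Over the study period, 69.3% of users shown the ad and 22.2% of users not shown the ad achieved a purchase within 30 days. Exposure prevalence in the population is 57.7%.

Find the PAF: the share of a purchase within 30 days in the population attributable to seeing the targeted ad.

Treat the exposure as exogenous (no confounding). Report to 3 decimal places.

p₁ = 0.693, p₀ = 0.222.
Overall risk P(Y=1) = π·p₁ + (1−π)·p₀ = 0.577×0.693 + 0.423×0.222 = 0.49377.
Under exogeneity, PAF = [P(Y=1) − p₀] / P(Y=1).
PAF = (0.49377 − 0.222) / 0.49377 ≈ 0.5504

PAF ≈ 0.550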